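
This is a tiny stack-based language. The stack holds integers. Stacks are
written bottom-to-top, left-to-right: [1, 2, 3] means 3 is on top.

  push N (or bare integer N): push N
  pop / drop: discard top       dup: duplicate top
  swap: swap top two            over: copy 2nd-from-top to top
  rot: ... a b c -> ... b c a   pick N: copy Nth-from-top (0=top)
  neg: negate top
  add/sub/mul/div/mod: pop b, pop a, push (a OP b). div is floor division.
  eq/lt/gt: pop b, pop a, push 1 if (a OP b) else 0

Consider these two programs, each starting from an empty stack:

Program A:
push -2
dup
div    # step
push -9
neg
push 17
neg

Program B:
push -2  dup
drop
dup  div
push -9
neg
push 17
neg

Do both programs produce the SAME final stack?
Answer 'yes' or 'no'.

Program A trace:
  After 'push -2': [-2]
  After 'dup': [-2, -2]
  After 'div': [1]
  After 'push -9': [1, -9]
  After 'neg': [1, 9]
  After 'push 17': [1, 9, 17]
  After 'neg': [1, 9, -17]
Program A final stack: [1, 9, -17]

Program B trace:
  After 'push -2': [-2]
  After 'dup': [-2, -2]
  After 'drop': [-2]
  After 'dup': [-2, -2]
  After 'div': [1]
  After 'push -9': [1, -9]
  After 'neg': [1, 9]
  After 'push 17': [1, 9, 17]
  After 'neg': [1, 9, -17]
Program B final stack: [1, 9, -17]
Same: yes

Answer: yes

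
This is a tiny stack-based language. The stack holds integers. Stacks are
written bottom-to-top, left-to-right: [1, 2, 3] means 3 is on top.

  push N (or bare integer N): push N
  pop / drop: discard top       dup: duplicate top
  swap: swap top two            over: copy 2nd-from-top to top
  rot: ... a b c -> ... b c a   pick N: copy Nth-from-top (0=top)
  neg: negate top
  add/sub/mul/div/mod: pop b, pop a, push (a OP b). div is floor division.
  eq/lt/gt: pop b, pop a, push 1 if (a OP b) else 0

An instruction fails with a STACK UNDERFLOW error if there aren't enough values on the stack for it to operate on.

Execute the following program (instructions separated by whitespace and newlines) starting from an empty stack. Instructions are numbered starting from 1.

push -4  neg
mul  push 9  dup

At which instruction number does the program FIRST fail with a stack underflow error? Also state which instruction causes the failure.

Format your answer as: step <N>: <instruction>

Answer: step 3: mul

Derivation:
Step 1 ('push -4'): stack = [-4], depth = 1
Step 2 ('neg'): stack = [4], depth = 1
Step 3 ('mul'): needs 2 value(s) but depth is 1 — STACK UNDERFLOW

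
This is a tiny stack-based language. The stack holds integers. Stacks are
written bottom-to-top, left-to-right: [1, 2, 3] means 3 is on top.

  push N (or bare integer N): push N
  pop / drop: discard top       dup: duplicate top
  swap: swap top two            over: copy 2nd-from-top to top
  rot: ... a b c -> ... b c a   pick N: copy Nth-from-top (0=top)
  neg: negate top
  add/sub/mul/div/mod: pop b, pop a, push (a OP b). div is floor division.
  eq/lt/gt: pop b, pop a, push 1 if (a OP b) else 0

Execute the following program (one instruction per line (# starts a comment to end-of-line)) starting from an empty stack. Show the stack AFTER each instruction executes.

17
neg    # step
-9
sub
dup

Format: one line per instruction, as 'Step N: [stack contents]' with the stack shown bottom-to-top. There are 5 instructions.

Step 1: [17]
Step 2: [-17]
Step 3: [-17, -9]
Step 4: [-8]
Step 5: [-8, -8]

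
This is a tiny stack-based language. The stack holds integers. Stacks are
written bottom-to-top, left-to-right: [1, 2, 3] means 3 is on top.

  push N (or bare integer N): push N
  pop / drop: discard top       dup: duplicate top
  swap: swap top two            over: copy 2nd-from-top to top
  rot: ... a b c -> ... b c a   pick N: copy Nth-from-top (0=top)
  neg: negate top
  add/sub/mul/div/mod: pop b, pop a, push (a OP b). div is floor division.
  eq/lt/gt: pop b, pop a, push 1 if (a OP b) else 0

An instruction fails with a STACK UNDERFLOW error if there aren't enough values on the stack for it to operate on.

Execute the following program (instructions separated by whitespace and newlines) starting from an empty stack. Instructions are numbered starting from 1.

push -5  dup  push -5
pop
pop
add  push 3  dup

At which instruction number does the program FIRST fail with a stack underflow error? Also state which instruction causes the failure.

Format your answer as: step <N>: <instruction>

Answer: step 6: add

Derivation:
Step 1 ('push -5'): stack = [-5], depth = 1
Step 2 ('dup'): stack = [-5, -5], depth = 2
Step 3 ('push -5'): stack = [-5, -5, -5], depth = 3
Step 4 ('pop'): stack = [-5, -5], depth = 2
Step 5 ('pop'): stack = [-5], depth = 1
Step 6 ('add'): needs 2 value(s) but depth is 1 — STACK UNDERFLOW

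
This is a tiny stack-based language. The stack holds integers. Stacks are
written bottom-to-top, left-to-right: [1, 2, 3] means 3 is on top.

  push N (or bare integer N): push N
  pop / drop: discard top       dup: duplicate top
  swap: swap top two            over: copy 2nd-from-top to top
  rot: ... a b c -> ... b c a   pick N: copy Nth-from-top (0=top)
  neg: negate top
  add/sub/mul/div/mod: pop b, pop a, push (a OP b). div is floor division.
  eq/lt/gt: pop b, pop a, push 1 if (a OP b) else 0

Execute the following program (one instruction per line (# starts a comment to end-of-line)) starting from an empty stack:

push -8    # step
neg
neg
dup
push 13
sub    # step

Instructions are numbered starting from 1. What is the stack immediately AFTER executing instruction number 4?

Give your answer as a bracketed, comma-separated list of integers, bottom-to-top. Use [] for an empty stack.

Step 1 ('push -8'): [-8]
Step 2 ('neg'): [8]
Step 3 ('neg'): [-8]
Step 4 ('dup'): [-8, -8]

Answer: [-8, -8]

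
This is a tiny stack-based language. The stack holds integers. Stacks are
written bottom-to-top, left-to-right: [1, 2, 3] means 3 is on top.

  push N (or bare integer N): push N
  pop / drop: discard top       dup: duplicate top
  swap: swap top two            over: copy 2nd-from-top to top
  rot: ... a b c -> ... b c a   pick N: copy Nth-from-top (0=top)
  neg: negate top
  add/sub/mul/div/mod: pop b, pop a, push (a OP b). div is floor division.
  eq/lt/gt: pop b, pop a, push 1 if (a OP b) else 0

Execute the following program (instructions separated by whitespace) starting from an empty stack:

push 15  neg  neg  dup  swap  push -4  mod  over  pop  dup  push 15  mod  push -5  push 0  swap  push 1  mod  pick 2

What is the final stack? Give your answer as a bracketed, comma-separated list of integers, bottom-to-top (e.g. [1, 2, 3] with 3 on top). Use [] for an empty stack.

After 'push 15': [15]
After 'neg': [-15]
After 'neg': [15]
After 'dup': [15, 15]
After 'swap': [15, 15]
After 'push -4': [15, 15, -4]
After 'mod': [15, -1]
After 'over': [15, -1, 15]
After 'pop': [15, -1]
After 'dup': [15, -1, -1]
After 'push 15': [15, -1, -1, 15]
After 'mod': [15, -1, 14]
After 'push -5': [15, -1, 14, -5]
After 'push 0': [15, -1, 14, -5, 0]
After 'swap': [15, -1, 14, 0, -5]
After 'push 1': [15, -1, 14, 0, -5, 1]
After 'mod': [15, -1, 14, 0, 0]
After 'pick 2': [15, -1, 14, 0, 0, 14]

Answer: [15, -1, 14, 0, 0, 14]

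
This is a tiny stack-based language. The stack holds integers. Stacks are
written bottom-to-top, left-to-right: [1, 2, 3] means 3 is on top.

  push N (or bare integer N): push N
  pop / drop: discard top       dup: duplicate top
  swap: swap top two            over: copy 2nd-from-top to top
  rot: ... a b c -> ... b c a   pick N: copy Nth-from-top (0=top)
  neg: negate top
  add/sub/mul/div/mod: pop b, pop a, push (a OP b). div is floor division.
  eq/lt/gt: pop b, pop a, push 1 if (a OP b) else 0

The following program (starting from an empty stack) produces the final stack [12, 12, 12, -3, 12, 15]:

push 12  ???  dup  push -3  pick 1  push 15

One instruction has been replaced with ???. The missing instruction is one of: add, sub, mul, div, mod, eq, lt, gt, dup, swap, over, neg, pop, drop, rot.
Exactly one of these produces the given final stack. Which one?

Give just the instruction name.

Stack before ???: [12]
Stack after ???:  [12, 12]
The instruction that transforms [12] -> [12, 12] is: dup

Answer: dup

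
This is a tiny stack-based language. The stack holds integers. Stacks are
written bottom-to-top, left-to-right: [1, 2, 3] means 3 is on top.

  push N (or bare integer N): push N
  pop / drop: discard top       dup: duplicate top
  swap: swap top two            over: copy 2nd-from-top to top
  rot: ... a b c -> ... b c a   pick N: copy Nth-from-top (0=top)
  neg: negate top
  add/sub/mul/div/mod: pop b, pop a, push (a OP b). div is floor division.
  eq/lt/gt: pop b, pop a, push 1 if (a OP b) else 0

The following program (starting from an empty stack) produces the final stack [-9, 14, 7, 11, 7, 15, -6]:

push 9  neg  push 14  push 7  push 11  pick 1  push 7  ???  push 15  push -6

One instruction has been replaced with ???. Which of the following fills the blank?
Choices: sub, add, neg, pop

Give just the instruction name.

Answer: pop

Derivation:
Stack before ???: [-9, 14, 7, 11, 7, 7]
Stack after ???:  [-9, 14, 7, 11, 7]
Checking each choice:
  sub: produces [-9, 14, 7, 11, 0, 15, -6]
  add: produces [-9, 14, 7, 11, 14, 15, -6]
  neg: produces [-9, 14, 7, 11, 7, -7, 15, -6]
  pop: MATCH


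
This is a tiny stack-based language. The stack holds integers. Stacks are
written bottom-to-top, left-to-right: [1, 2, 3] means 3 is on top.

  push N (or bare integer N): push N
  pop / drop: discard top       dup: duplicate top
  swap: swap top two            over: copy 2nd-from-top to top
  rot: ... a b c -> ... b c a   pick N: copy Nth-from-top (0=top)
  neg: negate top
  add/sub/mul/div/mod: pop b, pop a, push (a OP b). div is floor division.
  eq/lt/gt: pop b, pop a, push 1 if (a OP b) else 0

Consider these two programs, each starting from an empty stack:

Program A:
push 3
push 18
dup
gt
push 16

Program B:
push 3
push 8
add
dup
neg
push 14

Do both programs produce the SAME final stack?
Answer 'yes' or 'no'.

Program A trace:
  After 'push 3': [3]
  After 'push 18': [3, 18]
  After 'dup': [3, 18, 18]
  After 'gt': [3, 0]
  After 'push 16': [3, 0, 16]
Program A final stack: [3, 0, 16]

Program B trace:
  After 'push 3': [3]
  After 'push 8': [3, 8]
  After 'add': [11]
  After 'dup': [11, 11]
  After 'neg': [11, -11]
  After 'push 14': [11, -11, 14]
Program B final stack: [11, -11, 14]
Same: no

Answer: no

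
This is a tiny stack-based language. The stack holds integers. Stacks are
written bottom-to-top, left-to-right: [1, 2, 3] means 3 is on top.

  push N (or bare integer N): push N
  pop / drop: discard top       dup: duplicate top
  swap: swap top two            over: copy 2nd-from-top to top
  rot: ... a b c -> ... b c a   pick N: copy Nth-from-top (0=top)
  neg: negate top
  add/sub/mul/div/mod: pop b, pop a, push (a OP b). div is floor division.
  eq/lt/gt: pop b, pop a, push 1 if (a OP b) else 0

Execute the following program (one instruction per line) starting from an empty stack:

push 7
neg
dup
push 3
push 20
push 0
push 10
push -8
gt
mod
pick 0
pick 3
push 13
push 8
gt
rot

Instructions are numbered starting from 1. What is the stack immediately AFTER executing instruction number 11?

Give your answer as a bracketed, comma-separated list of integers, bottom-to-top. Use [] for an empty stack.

Answer: [-7, -7, 3, 20, 0, 0]

Derivation:
Step 1 ('push 7'): [7]
Step 2 ('neg'): [-7]
Step 3 ('dup'): [-7, -7]
Step 4 ('push 3'): [-7, -7, 3]
Step 5 ('push 20'): [-7, -7, 3, 20]
Step 6 ('push 0'): [-7, -7, 3, 20, 0]
Step 7 ('push 10'): [-7, -7, 3, 20, 0, 10]
Step 8 ('push -8'): [-7, -7, 3, 20, 0, 10, -8]
Step 9 ('gt'): [-7, -7, 3, 20, 0, 1]
Step 10 ('mod'): [-7, -7, 3, 20, 0]
Step 11 ('pick 0'): [-7, -7, 3, 20, 0, 0]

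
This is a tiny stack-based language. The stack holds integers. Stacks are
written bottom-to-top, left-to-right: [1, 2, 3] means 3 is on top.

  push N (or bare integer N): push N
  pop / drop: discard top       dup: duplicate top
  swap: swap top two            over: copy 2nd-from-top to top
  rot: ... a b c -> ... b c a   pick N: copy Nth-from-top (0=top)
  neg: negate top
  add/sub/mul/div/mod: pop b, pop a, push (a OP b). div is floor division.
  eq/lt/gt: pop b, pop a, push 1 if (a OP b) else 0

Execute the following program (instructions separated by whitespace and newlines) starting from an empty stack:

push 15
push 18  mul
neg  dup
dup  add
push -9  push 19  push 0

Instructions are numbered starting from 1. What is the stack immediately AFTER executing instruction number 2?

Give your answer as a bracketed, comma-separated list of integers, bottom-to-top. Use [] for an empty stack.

Answer: [15, 18]

Derivation:
Step 1 ('push 15'): [15]
Step 2 ('push 18'): [15, 18]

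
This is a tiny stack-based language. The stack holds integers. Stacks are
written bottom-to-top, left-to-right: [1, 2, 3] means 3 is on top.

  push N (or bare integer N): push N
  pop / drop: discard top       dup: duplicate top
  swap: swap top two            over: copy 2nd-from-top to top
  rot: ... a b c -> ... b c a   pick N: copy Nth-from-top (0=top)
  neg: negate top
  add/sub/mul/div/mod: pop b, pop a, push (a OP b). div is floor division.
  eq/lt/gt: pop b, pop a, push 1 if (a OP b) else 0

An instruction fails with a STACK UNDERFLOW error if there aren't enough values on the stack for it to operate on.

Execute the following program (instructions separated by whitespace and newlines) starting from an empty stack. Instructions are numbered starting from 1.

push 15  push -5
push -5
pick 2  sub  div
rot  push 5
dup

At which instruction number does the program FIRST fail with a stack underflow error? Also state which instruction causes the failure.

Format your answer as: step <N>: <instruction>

Step 1 ('push 15'): stack = [15], depth = 1
Step 2 ('push -5'): stack = [15, -5], depth = 2
Step 3 ('push -5'): stack = [15, -5, -5], depth = 3
Step 4 ('pick 2'): stack = [15, -5, -5, 15], depth = 4
Step 5 ('sub'): stack = [15, -5, -20], depth = 3
Step 6 ('div'): stack = [15, 0], depth = 2
Step 7 ('rot'): needs 3 value(s) but depth is 2 — STACK UNDERFLOW

Answer: step 7: rot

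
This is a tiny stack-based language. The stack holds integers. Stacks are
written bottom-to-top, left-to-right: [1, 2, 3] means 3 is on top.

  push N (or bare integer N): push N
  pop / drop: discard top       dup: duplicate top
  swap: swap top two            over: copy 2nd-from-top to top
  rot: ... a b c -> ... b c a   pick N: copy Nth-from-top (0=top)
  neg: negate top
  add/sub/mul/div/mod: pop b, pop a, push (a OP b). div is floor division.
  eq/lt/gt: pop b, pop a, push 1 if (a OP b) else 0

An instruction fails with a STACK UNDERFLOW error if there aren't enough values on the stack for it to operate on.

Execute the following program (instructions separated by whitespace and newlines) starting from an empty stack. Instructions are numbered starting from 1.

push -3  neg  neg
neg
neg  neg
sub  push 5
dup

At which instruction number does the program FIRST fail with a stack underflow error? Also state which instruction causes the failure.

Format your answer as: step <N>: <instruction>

Answer: step 7: sub

Derivation:
Step 1 ('push -3'): stack = [-3], depth = 1
Step 2 ('neg'): stack = [3], depth = 1
Step 3 ('neg'): stack = [-3], depth = 1
Step 4 ('neg'): stack = [3], depth = 1
Step 5 ('neg'): stack = [-3], depth = 1
Step 6 ('neg'): stack = [3], depth = 1
Step 7 ('sub'): needs 2 value(s) but depth is 1 — STACK UNDERFLOW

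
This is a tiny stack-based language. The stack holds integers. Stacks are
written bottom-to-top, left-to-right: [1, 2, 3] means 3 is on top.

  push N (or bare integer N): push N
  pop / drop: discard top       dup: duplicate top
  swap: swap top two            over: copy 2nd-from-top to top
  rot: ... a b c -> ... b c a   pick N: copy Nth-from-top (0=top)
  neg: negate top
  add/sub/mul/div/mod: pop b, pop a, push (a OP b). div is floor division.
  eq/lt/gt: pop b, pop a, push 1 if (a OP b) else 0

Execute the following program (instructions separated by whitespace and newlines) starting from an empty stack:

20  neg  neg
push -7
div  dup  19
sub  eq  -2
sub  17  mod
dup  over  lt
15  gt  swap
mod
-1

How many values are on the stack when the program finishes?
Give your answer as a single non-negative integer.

After 'push 20': stack = [20] (depth 1)
After 'neg': stack = [-20] (depth 1)
After 'neg': stack = [20] (depth 1)
After 'push -7': stack = [20, -7] (depth 2)
After 'div': stack = [-3] (depth 1)
After 'dup': stack = [-3, -3] (depth 2)
After 'push 19': stack = [-3, -3, 19] (depth 3)
After 'sub': stack = [-3, -22] (depth 2)
After 'eq': stack = [0] (depth 1)
After 'push -2': stack = [0, -2] (depth 2)
  ...
After 'push 17': stack = [2, 17] (depth 2)
After 'mod': stack = [2] (depth 1)
After 'dup': stack = [2, 2] (depth 2)
After 'over': stack = [2, 2, 2] (depth 3)
After 'lt': stack = [2, 0] (depth 2)
After 'push 15': stack = [2, 0, 15] (depth 3)
After 'gt': stack = [2, 0] (depth 2)
After 'swap': stack = [0, 2] (depth 2)
After 'mod': stack = [0] (depth 1)
After 'push -1': stack = [0, -1] (depth 2)

Answer: 2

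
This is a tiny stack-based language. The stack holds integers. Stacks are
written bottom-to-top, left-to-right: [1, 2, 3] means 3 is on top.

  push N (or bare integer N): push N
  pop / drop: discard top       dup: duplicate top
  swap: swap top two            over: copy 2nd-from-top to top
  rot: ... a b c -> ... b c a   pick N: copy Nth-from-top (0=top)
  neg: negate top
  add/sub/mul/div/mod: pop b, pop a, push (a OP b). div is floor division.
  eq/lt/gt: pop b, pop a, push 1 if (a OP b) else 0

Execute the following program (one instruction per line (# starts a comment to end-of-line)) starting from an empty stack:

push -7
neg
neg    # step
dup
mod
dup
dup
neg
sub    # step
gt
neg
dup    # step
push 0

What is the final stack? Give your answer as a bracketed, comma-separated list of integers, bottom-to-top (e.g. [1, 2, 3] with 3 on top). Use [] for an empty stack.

Answer: [0, 0, 0]

Derivation:
After 'push -7': [-7]
After 'neg': [7]
After 'neg': [-7]
After 'dup': [-7, -7]
After 'mod': [0]
After 'dup': [0, 0]
After 'dup': [0, 0, 0]
After 'neg': [0, 0, 0]
After 'sub': [0, 0]
After 'gt': [0]
After 'neg': [0]
After 'dup': [0, 0]
After 'push 0': [0, 0, 0]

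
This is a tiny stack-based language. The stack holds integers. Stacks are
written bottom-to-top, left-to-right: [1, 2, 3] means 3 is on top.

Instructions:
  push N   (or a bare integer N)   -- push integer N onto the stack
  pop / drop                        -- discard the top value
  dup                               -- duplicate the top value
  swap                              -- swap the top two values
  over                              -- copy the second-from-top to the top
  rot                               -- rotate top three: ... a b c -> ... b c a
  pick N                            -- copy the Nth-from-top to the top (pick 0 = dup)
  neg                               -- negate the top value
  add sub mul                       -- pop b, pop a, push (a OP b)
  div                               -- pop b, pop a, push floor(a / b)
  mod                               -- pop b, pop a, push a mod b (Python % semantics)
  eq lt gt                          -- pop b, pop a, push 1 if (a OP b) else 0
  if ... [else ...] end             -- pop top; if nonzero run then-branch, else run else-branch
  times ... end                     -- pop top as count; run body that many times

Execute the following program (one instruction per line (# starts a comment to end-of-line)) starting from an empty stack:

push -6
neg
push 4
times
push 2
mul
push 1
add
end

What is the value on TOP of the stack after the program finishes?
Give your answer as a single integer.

After 'push -6': [-6]
After 'neg': [6]
After 'push 4': [6, 4]
After 'times': [6]
After 'push 2': [6, 2]
After 'mul': [12]
After 'push 1': [12, 1]
After 'add': [13]
After 'push 2': [13, 2]
After 'mul': [26]
After 'push 1': [26, 1]
After 'add': [27]
After 'push 2': [27, 2]
After 'mul': [54]
After 'push 1': [54, 1]
After 'add': [55]
After 'push 2': [55, 2]
After 'mul': [110]
After 'push 1': [110, 1]
After 'add': [111]

Answer: 111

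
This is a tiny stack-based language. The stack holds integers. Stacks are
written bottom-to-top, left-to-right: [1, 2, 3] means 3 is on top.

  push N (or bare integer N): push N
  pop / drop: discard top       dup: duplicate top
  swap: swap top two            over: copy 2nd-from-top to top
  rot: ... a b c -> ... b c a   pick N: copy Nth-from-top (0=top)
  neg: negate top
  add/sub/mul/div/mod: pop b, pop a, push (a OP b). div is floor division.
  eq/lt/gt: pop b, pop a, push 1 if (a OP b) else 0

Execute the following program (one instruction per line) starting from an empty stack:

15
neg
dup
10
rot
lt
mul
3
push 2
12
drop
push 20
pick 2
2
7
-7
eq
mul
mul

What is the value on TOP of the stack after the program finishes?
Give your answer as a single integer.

Answer: 0

Derivation:
After 'push 15': [15]
After 'neg': [-15]
After 'dup': [-15, -15]
After 'push 10': [-15, -15, 10]
After 'rot': [-15, 10, -15]
After 'lt': [-15, 0]
After 'mul': [0]
After 'push 3': [0, 3]
After 'push 2': [0, 3, 2]
After 'push 12': [0, 3, 2, 12]
After 'drop': [0, 3, 2]
After 'push 20': [0, 3, 2, 20]
After 'pick 2': [0, 3, 2, 20, 3]
After 'push 2': [0, 3, 2, 20, 3, 2]
After 'push 7': [0, 3, 2, 20, 3, 2, 7]
After 'push -7': [0, 3, 2, 20, 3, 2, 7, -7]
After 'eq': [0, 3, 2, 20, 3, 2, 0]
After 'mul': [0, 3, 2, 20, 3, 0]
After 'mul': [0, 3, 2, 20, 0]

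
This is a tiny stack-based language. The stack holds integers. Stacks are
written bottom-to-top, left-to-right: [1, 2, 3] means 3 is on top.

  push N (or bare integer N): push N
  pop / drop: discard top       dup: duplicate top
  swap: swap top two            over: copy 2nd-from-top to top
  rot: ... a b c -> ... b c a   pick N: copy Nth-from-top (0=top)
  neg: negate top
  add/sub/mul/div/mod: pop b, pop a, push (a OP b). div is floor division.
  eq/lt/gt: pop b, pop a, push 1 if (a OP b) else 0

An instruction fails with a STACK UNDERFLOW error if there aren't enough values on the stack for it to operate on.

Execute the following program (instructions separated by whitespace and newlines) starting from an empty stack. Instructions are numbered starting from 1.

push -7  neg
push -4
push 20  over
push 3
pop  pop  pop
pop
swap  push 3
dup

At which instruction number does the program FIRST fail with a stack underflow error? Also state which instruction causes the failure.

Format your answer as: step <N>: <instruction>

Answer: step 11: swap

Derivation:
Step 1 ('push -7'): stack = [-7], depth = 1
Step 2 ('neg'): stack = [7], depth = 1
Step 3 ('push -4'): stack = [7, -4], depth = 2
Step 4 ('push 20'): stack = [7, -4, 20], depth = 3
Step 5 ('over'): stack = [7, -4, 20, -4], depth = 4
Step 6 ('push 3'): stack = [7, -4, 20, -4, 3], depth = 5
Step 7 ('pop'): stack = [7, -4, 20, -4], depth = 4
Step 8 ('pop'): stack = [7, -4, 20], depth = 3
Step 9 ('pop'): stack = [7, -4], depth = 2
Step 10 ('pop'): stack = [7], depth = 1
Step 11 ('swap'): needs 2 value(s) but depth is 1 — STACK UNDERFLOW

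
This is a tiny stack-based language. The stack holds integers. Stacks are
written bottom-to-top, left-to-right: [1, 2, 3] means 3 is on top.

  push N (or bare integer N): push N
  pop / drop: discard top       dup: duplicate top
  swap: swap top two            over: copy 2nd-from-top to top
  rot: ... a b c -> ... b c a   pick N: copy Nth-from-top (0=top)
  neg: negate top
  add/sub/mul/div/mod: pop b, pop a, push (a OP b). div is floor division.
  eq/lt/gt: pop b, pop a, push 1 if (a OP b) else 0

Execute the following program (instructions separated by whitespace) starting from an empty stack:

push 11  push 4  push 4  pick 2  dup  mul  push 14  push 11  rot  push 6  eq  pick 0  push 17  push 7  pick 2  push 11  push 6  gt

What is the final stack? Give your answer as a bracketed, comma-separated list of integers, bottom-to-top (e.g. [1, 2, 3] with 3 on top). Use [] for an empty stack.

Answer: [11, 4, 4, 14, 11, 0, 0, 17, 7, 0, 1]

Derivation:
After 'push 11': [11]
After 'push 4': [11, 4]
After 'push 4': [11, 4, 4]
After 'pick 2': [11, 4, 4, 11]
After 'dup': [11, 4, 4, 11, 11]
After 'mul': [11, 4, 4, 121]
After 'push 14': [11, 4, 4, 121, 14]
After 'push 11': [11, 4, 4, 121, 14, 11]
After 'rot': [11, 4, 4, 14, 11, 121]
After 'push 6': [11, 4, 4, 14, 11, 121, 6]
After 'eq': [11, 4, 4, 14, 11, 0]
After 'pick 0': [11, 4, 4, 14, 11, 0, 0]
After 'push 17': [11, 4, 4, 14, 11, 0, 0, 17]
After 'push 7': [11, 4, 4, 14, 11, 0, 0, 17, 7]
After 'pick 2': [11, 4, 4, 14, 11, 0, 0, 17, 7, 0]
After 'push 11': [11, 4, 4, 14, 11, 0, 0, 17, 7, 0, 11]
After 'push 6': [11, 4, 4, 14, 11, 0, 0, 17, 7, 0, 11, 6]
After 'gt': [11, 4, 4, 14, 11, 0, 0, 17, 7, 0, 1]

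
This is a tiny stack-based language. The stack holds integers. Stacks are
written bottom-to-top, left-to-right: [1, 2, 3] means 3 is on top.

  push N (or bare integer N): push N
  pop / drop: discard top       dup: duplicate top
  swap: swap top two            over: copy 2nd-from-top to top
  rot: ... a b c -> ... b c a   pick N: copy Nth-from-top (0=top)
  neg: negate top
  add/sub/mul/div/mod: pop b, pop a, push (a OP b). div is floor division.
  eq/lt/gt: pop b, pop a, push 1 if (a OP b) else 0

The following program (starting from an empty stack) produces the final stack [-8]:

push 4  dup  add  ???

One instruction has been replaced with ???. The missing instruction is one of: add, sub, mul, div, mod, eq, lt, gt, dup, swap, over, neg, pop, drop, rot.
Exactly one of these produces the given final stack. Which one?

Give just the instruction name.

Answer: neg

Derivation:
Stack before ???: [8]
Stack after ???:  [-8]
The instruction that transforms [8] -> [-8] is: neg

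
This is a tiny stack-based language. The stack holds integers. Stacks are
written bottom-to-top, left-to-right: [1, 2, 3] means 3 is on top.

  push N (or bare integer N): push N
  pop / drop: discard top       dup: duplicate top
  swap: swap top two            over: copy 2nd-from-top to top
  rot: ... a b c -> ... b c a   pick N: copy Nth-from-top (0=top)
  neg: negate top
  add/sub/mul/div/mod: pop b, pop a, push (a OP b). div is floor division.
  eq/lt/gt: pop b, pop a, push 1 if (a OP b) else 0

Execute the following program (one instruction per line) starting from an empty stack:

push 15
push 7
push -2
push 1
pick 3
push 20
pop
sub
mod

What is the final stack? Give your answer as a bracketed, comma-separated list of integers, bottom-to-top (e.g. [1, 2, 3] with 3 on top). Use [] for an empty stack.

Answer: [15, 7, -2]

Derivation:
After 'push 15': [15]
After 'push 7': [15, 7]
After 'push -2': [15, 7, -2]
After 'push 1': [15, 7, -2, 1]
After 'pick 3': [15, 7, -2, 1, 15]
After 'push 20': [15, 7, -2, 1, 15, 20]
After 'pop': [15, 7, -2, 1, 15]
After 'sub': [15, 7, -2, -14]
After 'mod': [15, 7, -2]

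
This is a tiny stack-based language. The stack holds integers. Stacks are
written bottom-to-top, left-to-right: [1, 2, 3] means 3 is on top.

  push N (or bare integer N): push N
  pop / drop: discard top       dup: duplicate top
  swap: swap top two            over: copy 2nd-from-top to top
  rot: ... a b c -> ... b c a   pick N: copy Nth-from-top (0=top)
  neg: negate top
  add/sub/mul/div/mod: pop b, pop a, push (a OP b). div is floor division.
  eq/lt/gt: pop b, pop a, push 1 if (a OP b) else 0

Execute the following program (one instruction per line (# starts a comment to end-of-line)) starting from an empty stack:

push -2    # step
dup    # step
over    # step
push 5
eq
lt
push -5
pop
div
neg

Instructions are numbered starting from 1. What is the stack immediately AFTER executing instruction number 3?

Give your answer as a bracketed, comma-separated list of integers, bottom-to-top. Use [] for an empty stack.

Step 1 ('push -2'): [-2]
Step 2 ('dup'): [-2, -2]
Step 3 ('over'): [-2, -2, -2]

Answer: [-2, -2, -2]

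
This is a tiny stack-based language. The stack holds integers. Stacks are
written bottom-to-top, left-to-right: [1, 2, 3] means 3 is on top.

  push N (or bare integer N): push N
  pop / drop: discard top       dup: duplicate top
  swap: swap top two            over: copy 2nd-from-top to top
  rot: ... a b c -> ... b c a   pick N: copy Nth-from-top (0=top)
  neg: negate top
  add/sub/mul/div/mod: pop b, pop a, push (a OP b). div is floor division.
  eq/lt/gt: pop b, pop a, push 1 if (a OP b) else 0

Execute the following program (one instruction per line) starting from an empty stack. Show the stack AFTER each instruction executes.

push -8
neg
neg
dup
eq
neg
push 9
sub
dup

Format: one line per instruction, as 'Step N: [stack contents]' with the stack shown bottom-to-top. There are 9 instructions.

Step 1: [-8]
Step 2: [8]
Step 3: [-8]
Step 4: [-8, -8]
Step 5: [1]
Step 6: [-1]
Step 7: [-1, 9]
Step 8: [-10]
Step 9: [-10, -10]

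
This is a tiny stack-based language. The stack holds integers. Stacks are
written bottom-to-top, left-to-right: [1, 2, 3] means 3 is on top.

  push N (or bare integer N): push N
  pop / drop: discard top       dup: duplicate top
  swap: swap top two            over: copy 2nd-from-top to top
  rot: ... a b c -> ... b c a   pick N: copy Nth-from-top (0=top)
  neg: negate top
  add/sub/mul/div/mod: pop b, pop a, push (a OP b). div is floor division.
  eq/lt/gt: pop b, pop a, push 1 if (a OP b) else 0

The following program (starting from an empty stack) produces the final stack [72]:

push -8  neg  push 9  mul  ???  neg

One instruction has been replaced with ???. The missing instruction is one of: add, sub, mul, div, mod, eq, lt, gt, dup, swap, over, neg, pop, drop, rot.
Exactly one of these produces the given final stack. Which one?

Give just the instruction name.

Stack before ???: [72]
Stack after ???:  [-72]
The instruction that transforms [72] -> [-72] is: neg

Answer: neg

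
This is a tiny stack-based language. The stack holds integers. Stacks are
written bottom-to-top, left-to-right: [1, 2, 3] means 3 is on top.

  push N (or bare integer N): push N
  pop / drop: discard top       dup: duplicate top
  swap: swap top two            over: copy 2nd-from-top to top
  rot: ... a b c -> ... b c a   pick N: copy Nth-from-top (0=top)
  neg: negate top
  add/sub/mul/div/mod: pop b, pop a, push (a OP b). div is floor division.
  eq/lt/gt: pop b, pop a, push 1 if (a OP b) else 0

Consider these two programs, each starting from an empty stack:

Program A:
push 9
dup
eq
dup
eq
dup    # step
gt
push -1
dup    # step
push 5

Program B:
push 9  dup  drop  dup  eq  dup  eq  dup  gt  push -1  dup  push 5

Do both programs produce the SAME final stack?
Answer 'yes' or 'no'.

Program A trace:
  After 'push 9': [9]
  After 'dup': [9, 9]
  After 'eq': [1]
  After 'dup': [1, 1]
  After 'eq': [1]
  After 'dup': [1, 1]
  After 'gt': [0]
  After 'push -1': [0, -1]
  After 'dup': [0, -1, -1]
  After 'push 5': [0, -1, -1, 5]
Program A final stack: [0, -1, -1, 5]

Program B trace:
  After 'push 9': [9]
  After 'dup': [9, 9]
  After 'drop': [9]
  After 'dup': [9, 9]
  After 'eq': [1]
  After 'dup': [1, 1]
  After 'eq': [1]
  After 'dup': [1, 1]
  After 'gt': [0]
  After 'push -1': [0, -1]
  After 'dup': [0, -1, -1]
  After 'push 5': [0, -1, -1, 5]
Program B final stack: [0, -1, -1, 5]
Same: yes

Answer: yes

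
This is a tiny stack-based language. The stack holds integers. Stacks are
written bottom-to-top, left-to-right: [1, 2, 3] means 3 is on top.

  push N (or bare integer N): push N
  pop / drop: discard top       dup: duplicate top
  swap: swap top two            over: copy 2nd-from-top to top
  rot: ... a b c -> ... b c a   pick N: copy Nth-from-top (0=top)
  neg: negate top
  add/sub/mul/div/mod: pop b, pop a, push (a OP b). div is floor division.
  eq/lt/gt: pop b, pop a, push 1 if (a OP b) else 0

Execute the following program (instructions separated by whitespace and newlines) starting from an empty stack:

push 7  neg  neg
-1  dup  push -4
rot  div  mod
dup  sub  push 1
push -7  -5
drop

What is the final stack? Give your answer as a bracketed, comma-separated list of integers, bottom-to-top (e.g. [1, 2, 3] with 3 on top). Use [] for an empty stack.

After 'push 7': [7]
After 'neg': [-7]
After 'neg': [7]
After 'push -1': [7, -1]
After 'dup': [7, -1, -1]
After 'push -4': [7, -1, -1, -4]
After 'rot': [7, -1, -4, -1]
After 'div': [7, -1, 4]
After 'mod': [7, 3]
After 'dup': [7, 3, 3]
After 'sub': [7, 0]
After 'push 1': [7, 0, 1]
After 'push -7': [7, 0, 1, -7]
After 'push -5': [7, 0, 1, -7, -5]
After 'drop': [7, 0, 1, -7]

Answer: [7, 0, 1, -7]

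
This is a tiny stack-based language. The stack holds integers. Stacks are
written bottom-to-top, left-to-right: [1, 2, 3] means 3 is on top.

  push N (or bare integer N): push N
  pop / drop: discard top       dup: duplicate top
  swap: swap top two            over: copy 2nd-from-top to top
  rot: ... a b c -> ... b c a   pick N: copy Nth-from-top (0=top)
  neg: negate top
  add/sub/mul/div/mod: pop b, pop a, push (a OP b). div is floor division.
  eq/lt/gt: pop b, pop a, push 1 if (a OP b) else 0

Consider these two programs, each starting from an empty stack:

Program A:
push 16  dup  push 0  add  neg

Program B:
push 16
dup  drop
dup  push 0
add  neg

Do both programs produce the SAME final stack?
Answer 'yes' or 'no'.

Answer: yes

Derivation:
Program A trace:
  After 'push 16': [16]
  After 'dup': [16, 16]
  After 'push 0': [16, 16, 0]
  After 'add': [16, 16]
  After 'neg': [16, -16]
Program A final stack: [16, -16]

Program B trace:
  After 'push 16': [16]
  After 'dup': [16, 16]
  After 'drop': [16]
  After 'dup': [16, 16]
  After 'push 0': [16, 16, 0]
  After 'add': [16, 16]
  After 'neg': [16, -16]
Program B final stack: [16, -16]
Same: yes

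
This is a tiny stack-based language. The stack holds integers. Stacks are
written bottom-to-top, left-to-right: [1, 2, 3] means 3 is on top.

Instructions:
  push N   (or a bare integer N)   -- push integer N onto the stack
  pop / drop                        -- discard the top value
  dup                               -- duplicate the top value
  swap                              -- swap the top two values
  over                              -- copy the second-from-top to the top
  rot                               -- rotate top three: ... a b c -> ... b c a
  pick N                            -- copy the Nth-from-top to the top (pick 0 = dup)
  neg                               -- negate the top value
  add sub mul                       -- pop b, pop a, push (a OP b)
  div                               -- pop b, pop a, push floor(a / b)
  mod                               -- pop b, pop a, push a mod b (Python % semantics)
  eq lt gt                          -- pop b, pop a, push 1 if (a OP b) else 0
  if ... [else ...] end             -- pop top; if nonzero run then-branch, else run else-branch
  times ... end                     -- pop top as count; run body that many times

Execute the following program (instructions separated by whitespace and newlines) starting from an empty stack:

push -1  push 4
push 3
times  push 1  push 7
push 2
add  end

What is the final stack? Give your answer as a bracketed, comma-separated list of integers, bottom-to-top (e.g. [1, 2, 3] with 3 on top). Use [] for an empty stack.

After 'push -1': [-1]
After 'push 4': [-1, 4]
After 'push 3': [-1, 4, 3]
After 'times': [-1, 4]
After 'push 1': [-1, 4, 1]
After 'push 7': [-1, 4, 1, 7]
After 'push 2': [-1, 4, 1, 7, 2]
After 'add': [-1, 4, 1, 9]
After 'push 1': [-1, 4, 1, 9, 1]
After 'push 7': [-1, 4, 1, 9, 1, 7]
After 'push 2': [-1, 4, 1, 9, 1, 7, 2]
After 'add': [-1, 4, 1, 9, 1, 9]
After 'push 1': [-1, 4, 1, 9, 1, 9, 1]
After 'push 7': [-1, 4, 1, 9, 1, 9, 1, 7]
After 'push 2': [-1, 4, 1, 9, 1, 9, 1, 7, 2]
After 'add': [-1, 4, 1, 9, 1, 9, 1, 9]

Answer: [-1, 4, 1, 9, 1, 9, 1, 9]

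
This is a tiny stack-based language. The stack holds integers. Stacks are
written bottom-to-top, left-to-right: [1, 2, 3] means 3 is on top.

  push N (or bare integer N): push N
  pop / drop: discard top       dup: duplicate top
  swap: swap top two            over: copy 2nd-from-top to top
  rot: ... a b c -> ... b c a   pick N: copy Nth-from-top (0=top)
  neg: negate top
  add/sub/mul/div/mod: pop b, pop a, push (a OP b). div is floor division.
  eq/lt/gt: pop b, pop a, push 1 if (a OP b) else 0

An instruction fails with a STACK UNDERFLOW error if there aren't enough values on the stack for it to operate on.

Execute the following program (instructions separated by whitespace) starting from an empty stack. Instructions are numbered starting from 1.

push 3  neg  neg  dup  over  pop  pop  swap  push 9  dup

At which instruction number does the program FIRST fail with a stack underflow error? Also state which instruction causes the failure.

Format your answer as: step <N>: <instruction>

Step 1 ('push 3'): stack = [3], depth = 1
Step 2 ('neg'): stack = [-3], depth = 1
Step 3 ('neg'): stack = [3], depth = 1
Step 4 ('dup'): stack = [3, 3], depth = 2
Step 5 ('over'): stack = [3, 3, 3], depth = 3
Step 6 ('pop'): stack = [3, 3], depth = 2
Step 7 ('pop'): stack = [3], depth = 1
Step 8 ('swap'): needs 2 value(s) but depth is 1 — STACK UNDERFLOW

Answer: step 8: swap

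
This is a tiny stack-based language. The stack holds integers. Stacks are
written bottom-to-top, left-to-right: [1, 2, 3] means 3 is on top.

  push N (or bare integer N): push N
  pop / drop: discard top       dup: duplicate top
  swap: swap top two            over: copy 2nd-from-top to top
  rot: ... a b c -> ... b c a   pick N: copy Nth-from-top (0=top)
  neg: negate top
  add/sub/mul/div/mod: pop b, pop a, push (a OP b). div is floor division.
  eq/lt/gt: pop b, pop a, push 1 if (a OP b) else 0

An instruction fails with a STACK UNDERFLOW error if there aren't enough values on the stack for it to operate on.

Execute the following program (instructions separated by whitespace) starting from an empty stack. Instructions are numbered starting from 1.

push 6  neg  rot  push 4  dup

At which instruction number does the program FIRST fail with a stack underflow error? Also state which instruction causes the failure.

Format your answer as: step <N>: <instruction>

Answer: step 3: rot

Derivation:
Step 1 ('push 6'): stack = [6], depth = 1
Step 2 ('neg'): stack = [-6], depth = 1
Step 3 ('rot'): needs 3 value(s) but depth is 1 — STACK UNDERFLOW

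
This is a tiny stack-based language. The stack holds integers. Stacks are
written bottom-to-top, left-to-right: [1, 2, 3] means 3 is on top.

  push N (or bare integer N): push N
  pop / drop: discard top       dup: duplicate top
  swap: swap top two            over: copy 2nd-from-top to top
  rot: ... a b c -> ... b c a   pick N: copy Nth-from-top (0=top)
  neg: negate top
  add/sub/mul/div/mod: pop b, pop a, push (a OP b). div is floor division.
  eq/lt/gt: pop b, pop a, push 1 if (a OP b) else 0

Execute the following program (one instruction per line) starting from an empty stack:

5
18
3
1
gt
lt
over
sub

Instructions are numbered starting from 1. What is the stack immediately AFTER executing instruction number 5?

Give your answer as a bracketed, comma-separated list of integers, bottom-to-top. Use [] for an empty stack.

Step 1 ('5'): [5]
Step 2 ('18'): [5, 18]
Step 3 ('3'): [5, 18, 3]
Step 4 ('1'): [5, 18, 3, 1]
Step 5 ('gt'): [5, 18, 1]

Answer: [5, 18, 1]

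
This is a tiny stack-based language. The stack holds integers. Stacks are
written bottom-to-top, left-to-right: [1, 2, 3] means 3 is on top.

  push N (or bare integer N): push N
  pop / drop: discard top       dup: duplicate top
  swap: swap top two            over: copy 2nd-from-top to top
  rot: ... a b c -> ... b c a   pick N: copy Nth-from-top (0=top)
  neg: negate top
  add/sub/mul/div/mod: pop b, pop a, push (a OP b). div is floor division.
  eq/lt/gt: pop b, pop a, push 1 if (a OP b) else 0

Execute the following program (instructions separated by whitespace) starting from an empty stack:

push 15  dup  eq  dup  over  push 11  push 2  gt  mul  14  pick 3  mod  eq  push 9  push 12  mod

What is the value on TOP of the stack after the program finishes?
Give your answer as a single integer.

After 'push 15': [15]
After 'dup': [15, 15]
After 'eq': [1]
After 'dup': [1, 1]
After 'over': [1, 1, 1]
After 'push 11': [1, 1, 1, 11]
After 'push 2': [1, 1, 1, 11, 2]
After 'gt': [1, 1, 1, 1]
After 'mul': [1, 1, 1]
After 'push 14': [1, 1, 1, 14]
After 'pick 3': [1, 1, 1, 14, 1]
After 'mod': [1, 1, 1, 0]
After 'eq': [1, 1, 0]
After 'push 9': [1, 1, 0, 9]
After 'push 12': [1, 1, 0, 9, 12]
After 'mod': [1, 1, 0, 9]

Answer: 9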